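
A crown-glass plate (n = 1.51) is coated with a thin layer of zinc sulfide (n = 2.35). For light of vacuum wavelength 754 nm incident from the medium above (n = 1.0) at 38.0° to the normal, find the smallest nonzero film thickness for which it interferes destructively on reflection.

166 nm

At the upper boundary (n = 1.0 to n = 2.35) the reflected ray undergoes a half-wave phase shift.
At the lower boundary (n = 2.35 to n = 1.51) the reflected ray undergoes no phase shift.
The two reflections differ by half a wavelength.
So the condition for destructive reflection is 2 n t cos θ_r = m λ.
Snell's law: 1.0 sin 38.0° = 2.35 sin θ_r → sin θ_r = 0.262, cos θ_r = 0.965.
Minimum nonzero at m = 1: t = λ / (2 n cos θ_r) = 754 / (2 × 2.35 × 0.965) = 166 nm.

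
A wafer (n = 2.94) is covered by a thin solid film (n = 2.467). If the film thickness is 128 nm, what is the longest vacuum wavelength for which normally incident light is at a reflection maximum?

Ray reflecting at the top interface goes from n = 1.0 toward n = 2.467: a half-wave phase shift.
Ray reflecting at the bottom interface goes from n = 2.467 toward n = 2.94: a half-wave phase shift.
Net: no relative phase inversion (both shifts match).
With no net inversion, constructive interference in reflection requires 2 n t = m λ.
λ = 2 n t / m. The longest wavelength is m = 1: λ = 2 × 2.467 × 128 / 1.00 = 632 nm.

632 nm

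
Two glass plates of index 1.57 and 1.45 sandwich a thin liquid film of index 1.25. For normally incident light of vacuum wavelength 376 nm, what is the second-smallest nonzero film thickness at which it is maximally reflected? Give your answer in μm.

Top surface (1.57 → 1.25): reflection off a lower-index medium gives no phase shift.
Bottom surface (1.25 → 1.45): reflection off a higher-index medium gives a half-wave phase shift.
Exactly one π shift → a net half-wave offset.
With one net inversion, constructive interference in reflection requires 2 n t = (m + ½) λ.
The second-smallest nonzero thickness corresponds to m = 1: t = (m + ½) λ / (2 n) = 1.50 × 376 / (2 × 1.25) = 226 nm.

0.226 μm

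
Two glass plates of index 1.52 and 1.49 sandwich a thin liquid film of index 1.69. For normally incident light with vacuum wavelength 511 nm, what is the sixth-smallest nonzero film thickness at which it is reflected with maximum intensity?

Top surface (1.52 → 1.69): reflection off a higher-index medium gives a half-wave phase shift.
At the lower boundary (n = 1.69 to n = 1.49) the reflected ray undergoes no phase shift.
Exactly one π shift → a net half-wave offset.
For maximum reflection here: 2 n t = (m + ½) λ.
The sixth-smallest nonzero thickness corresponds to m = 5: t = (m + ½) λ / (2 n) = 5.50 × 511 / (2 × 1.69) = 832 nm.

832 nm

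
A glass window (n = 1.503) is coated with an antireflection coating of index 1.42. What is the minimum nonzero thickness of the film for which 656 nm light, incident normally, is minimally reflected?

Top surface (1.0 → 1.42): reflection off a higher-index medium gives a half-wave phase shift.
Bottom surface (1.42 → 1.503): reflection off a higher-index medium gives a half-wave phase shift.
Net: no relative phase inversion (both shifts match).
So the condition for destructive reflection is 2 n t = (m + ½) λ.
Minimum at m = 0: t = λ / (4 n) = 656 / (4 × 1.42) = 115 nm.

115 nm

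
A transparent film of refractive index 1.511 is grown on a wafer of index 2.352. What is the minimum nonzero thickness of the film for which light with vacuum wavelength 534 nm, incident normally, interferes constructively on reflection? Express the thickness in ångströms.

1767 Å

At the upper boundary (n = 1.0 to n = 1.511) the reflected ray undergoes a half-wave phase shift.
At the lower boundary (n = 1.511 to n = 2.352) the reflected ray undergoes a half-wave phase shift.
Zero or two π shifts → no net half-wave offset.
With no net inversion, constructive interference in reflection requires 2 n t = m λ.
Minimum nonzero at m = 1: t = λ / (2 n) = 534 / (2 × 1.511) = 177 nm.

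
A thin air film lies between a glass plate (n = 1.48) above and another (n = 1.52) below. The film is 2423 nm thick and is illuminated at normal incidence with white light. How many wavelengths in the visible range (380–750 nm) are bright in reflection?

7

Top surface (1.48 → 1.0): reflection off a lower-index medium gives no phase shift.
Bottom surface (1.0 → 1.52): reflection off a higher-index medium gives a half-wave phase shift.
The two reflections differ by half a wavelength.
With one net inversion, constructive interference in reflection requires 2 n t = (m + ½) λ.
λ = 2 n t / (m + ½) = 4846 / (m + ½) nm.
m=5: 881 nm (IR); m=6: 746 nm (visible); m=7: 646 nm (visible); m=8: 570 nm (visible); m=9: 510 nm (visible); m=10: 462 nm (visible); m=11: 421 nm (visible); m=12: 388 nm (visible); m=13: 359 nm (UV).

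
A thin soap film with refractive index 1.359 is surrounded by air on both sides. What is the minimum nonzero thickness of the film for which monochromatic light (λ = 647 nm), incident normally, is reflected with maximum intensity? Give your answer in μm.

0.119 μm

Top surface (1.0 → 1.359): reflection off a higher-index medium gives a half-wave phase shift.
Bottom surface (1.359 → 1.0): reflection off a lower-index medium gives no phase shift.
Exactly one π shift → a net half-wave offset.
So the condition for constructive reflection is 2 n t = (m + ½) λ.
Minimum at m = 0: t = λ / (4 n) = 647 / (4 × 1.359) = 119 nm.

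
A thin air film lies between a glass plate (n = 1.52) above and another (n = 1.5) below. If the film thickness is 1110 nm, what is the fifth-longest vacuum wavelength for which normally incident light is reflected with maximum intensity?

493 nm

Top surface (1.52 → 1.0): reflection off a lower-index medium gives no phase shift.
Ray reflecting at the bottom interface goes from n = 1.0 toward n = 1.5: a half-wave phase shift.
Exactly one π shift → a net half-wave offset.
For maximum reflection here: 2 n t = (m + ½) λ.
λ = 2 n t / (m + ½). The fifth-longest wavelength is m = 4: λ = 2 × 1.0 × 1110 / 4.50 = 493 nm.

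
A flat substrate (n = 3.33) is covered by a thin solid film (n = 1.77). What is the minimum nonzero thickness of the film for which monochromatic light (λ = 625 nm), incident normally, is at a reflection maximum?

177 nm

Ray reflecting at the top interface goes from n = 1.0 toward n = 1.77: a half-wave phase shift.
Ray reflecting at the bottom interface goes from n = 1.77 toward n = 3.33: a half-wave phase shift.
The two reflections carry the same phase change, so no net offset.
With no net inversion, constructive interference in reflection requires 2 n t = m λ.
Minimum nonzero at m = 1: t = λ / (2 n) = 625 / (2 × 1.77) = 177 nm.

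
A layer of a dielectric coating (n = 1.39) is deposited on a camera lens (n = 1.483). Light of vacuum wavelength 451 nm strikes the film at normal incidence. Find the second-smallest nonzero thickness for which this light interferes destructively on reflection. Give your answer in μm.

0.243 μm

Ray reflecting at the top interface goes from n = 1.0 toward n = 1.39: a half-wave phase shift.
At the lower boundary (n = 1.39 to n = 1.483) the reflected ray undergoes a half-wave phase shift.
Zero or two π shifts → no net half-wave offset.
So the condition for destructive reflection is 2 n t = (m + ½) λ.
The second-smallest nonzero thickness corresponds to m = 1: t = (m + ½) λ / (2 n) = 1.50 × 451 / (2 × 1.39) = 243 nm.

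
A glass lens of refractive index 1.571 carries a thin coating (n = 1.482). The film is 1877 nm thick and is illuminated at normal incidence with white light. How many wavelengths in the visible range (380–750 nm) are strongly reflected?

7

At the upper boundary (n = 1.0 to n = 1.482) the reflected ray undergoes a half-wave phase shift.
At the lower boundary (n = 1.482 to n = 1.571) the reflected ray undergoes a half-wave phase shift.
The two reflections carry the same phase change, so no net offset.
With no net inversion, constructive interference in reflection requires 2 n t = m λ.
λ = 2 n t / m = 5563 / m nm.
m=7: 795 nm (IR); m=8: 695 nm (visible); m=9: 618 nm (visible); m=10: 556 nm (visible); m=11: 506 nm (visible); m=12: 464 nm (visible); m=13: 428 nm (visible); m=14: 397 nm (visible); m=15: 371 nm (UV).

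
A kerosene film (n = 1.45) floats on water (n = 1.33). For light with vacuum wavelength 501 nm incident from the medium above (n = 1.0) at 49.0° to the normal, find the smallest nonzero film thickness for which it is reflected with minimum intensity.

202 nm

Top surface (1.0 → 1.45): reflection off a higher-index medium gives a half-wave phase shift.
At the lower boundary (n = 1.45 to n = 1.33) the reflected ray undergoes no phase shift.
Exactly one π shift → a net half-wave offset.
With one net inversion, destructive interference in reflection requires 2 n t cos θ_r = m λ.
Snell's law: 1.0 sin 49.0° = 1.45 sin θ_r → sin θ_r = 0.520, cos θ_r = 0.854.
Minimum nonzero at m = 1: t = λ / (2 n cos θ_r) = 501 / (2 × 1.45 × 0.854) = 202 nm.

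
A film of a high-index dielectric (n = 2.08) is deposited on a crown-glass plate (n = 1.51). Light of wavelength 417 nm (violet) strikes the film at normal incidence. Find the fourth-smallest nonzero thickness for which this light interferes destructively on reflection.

401 nm

Ray reflecting at the top interface goes from n = 1.0 toward n = 2.08: a half-wave phase shift.
Ray reflecting at the bottom interface goes from n = 2.08 toward n = 1.51: no phase shift.
Exactly one π shift → a net half-wave offset.
So the condition for destructive reflection is 2 n t = m λ.
The fourth-smallest nonzero thickness corresponds to m = 4: t = m λ / (2 n) = 4.00 × 417 / (2 × 2.08) = 401 nm.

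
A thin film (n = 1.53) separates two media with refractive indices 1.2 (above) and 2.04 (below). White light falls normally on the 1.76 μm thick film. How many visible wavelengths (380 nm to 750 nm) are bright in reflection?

Ray reflecting at the top interface goes from n = 1.2 toward n = 1.53: a half-wave phase shift.
At the lower boundary (n = 1.53 to n = 2.04) the reflected ray undergoes a half-wave phase shift.
Zero or two π shifts → no net half-wave offset.
With no net inversion, constructive interference in reflection requires 2 n t = m λ.
λ = 2 n t / m = 5386 / m nm.
m=7: 769 nm (IR); m=8: 673 nm (visible); m=9: 598 nm (visible); m=10: 539 nm (visible); m=11: 490 nm (visible); m=12: 449 nm (visible); m=13: 414 nm (visible); m=14: 385 nm (visible); m=15: 359 nm (UV).

7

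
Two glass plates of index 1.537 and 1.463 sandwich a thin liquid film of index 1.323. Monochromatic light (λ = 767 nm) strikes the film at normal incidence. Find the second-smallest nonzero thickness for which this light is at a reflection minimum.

Ray reflecting at the top interface goes from n = 1.537 toward n = 1.323: no phase shift.
Ray reflecting at the bottom interface goes from n = 1.323 toward n = 1.463: a half-wave phase shift.
Exactly one π shift → a net half-wave offset.
For weak reflection here: 2 n t = m λ.
The second-smallest nonzero thickness corresponds to m = 2: t = m λ / (2 n) = 2.00 × 767 / (2 × 1.323) = 580 nm.

580 nm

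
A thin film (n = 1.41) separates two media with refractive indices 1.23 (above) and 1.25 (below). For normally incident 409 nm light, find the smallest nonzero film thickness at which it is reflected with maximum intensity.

72.5 nm

At the upper boundary (n = 1.23 to n = 1.41) the reflected ray undergoes a half-wave phase shift.
Bottom surface (1.41 → 1.25): reflection off a lower-index medium gives no phase shift.
Net: one phase inversion between the two reflected rays.
With one net inversion, constructive interference in reflection requires 2 n t = (m + ½) λ.
Minimum at m = 0: t = λ / (4 n) = 409 / (4 × 1.41) = 72.5 nm.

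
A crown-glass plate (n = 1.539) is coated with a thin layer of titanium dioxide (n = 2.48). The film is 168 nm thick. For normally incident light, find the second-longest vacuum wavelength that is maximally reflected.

556 nm

At the upper boundary (n = 1.0 to n = 2.48) the reflected ray undergoes a half-wave phase shift.
At the lower boundary (n = 2.48 to n = 1.539) the reflected ray undergoes no phase shift.
Exactly one π shift → a net half-wave offset.
For strong reflection here: 2 n t = (m + ½) λ.
λ = 2 n t / (m + ½). The second-longest wavelength is m = 1: λ = 2 × 2.48 × 168 / 1.50 = 556 nm.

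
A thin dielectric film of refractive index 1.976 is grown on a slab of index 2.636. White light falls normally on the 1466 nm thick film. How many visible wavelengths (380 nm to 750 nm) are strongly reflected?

Top surface (1.0 → 1.976): reflection off a higher-index medium gives a half-wave phase shift.
Bottom surface (1.976 → 2.636): reflection off a higher-index medium gives a half-wave phase shift.
Zero or two π shifts → no net half-wave offset.
For bright reflection here: 2 n t = m λ.
λ = 2 n t / m = 5794 / m nm.
m=7: 828 nm (IR); m=8: 724 nm (visible); m=9: 644 nm (visible); m=10: 579 nm (visible); m=11: 527 nm (visible); m=12: 483 nm (visible); m=13: 446 nm (visible); m=14: 414 nm (visible); m=15: 386 nm (visible); m=16: 362 nm (UV).

8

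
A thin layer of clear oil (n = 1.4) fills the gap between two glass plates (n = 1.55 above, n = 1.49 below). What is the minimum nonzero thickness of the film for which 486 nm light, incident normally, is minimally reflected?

Top surface (1.55 → 1.4): reflection off a lower-index medium gives no phase shift.
At the lower boundary (n = 1.4 to n = 1.49) the reflected ray undergoes a half-wave phase shift.
The two reflections differ by half a wavelength.
For dark reflection here: 2 n t = m λ.
Minimum nonzero at m = 1: t = λ / (2 n) = 486 / (2 × 1.4) = 174 nm.

174 nm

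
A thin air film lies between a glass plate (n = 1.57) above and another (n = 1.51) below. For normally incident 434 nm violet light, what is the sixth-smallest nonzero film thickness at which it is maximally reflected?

Top surface (1.57 → 1.0): reflection off a lower-index medium gives no phase shift.
Ray reflecting at the bottom interface goes from n = 1.0 toward n = 1.51: a half-wave phase shift.
The two reflections differ by half a wavelength.
With one net inversion, constructive interference in reflection requires 2 n t = (m + ½) λ.
The sixth-smallest nonzero thickness corresponds to m = 5: t = (m + ½) λ / (2 n) = 5.50 × 434 / (2 × 1.0) = 1194 nm.

1194 nm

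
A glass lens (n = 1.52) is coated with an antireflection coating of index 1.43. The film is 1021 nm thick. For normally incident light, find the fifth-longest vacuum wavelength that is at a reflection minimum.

649 nm

Ray reflecting at the top interface goes from n = 1.0 toward n = 1.43: a half-wave phase shift.
At the lower boundary (n = 1.43 to n = 1.52) the reflected ray undergoes a half-wave phase shift.
Net: no relative phase inversion (both shifts match).
For weak reflection here: 2 n t = (m + ½) λ.
λ = 2 n t / (m + ½). The fifth-longest wavelength is m = 4: λ = 2 × 1.43 × 1021 / 4.50 = 649 nm.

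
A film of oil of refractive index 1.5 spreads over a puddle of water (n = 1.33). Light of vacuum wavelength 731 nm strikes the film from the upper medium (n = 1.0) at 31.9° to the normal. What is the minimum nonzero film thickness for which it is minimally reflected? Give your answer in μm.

Ray reflecting at the top interface goes from n = 1.0 toward n = 1.5: a half-wave phase shift.
Bottom surface (1.5 → 1.33): reflection off a lower-index medium gives no phase shift.
Net: one phase inversion between the two reflected rays.
So the condition for destructive reflection is 2 n t cos θ_r = m λ.
Snell's law: 1.0 sin 31.9° = 1.5 sin θ_r → sin θ_r = 0.352, cos θ_r = 0.936.
Minimum nonzero at m = 1: t = λ / (2 n cos θ_r) = 731 / (2 × 1.5 × 0.936) = 260 nm.

0.260 μm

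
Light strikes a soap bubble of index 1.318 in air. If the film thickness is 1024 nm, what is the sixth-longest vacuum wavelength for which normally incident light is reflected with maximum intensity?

Top surface (1.0 → 1.318): reflection off a higher-index medium gives a half-wave phase shift.
At the lower boundary (n = 1.318 to n = 1.0) the reflected ray undergoes no phase shift.
Net: one phase inversion between the two reflected rays.
So the condition for constructive reflection is 2 n t = (m + ½) λ.
λ = 2 n t / (m + ½). The sixth-longest wavelength is m = 5: λ = 2 × 1.318 × 1024 / 5.50 = 491 nm.

491 nm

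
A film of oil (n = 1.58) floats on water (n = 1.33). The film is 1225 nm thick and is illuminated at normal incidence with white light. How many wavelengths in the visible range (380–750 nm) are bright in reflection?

Top surface (1.0 → 1.58): reflection off a higher-index medium gives a half-wave phase shift.
Ray reflecting at the bottom interface goes from n = 1.58 toward n = 1.33: no phase shift.
Net: one phase inversion between the two reflected rays.
So the condition for constructive reflection is 2 n t = (m + ½) λ.
λ = 2 n t / (m + ½) = 3871 / (m + ½) nm.
m=4: 860 nm (IR); m=5: 704 nm (visible); m=6: 596 nm (visible); m=7: 516 nm (visible); m=8: 455 nm (visible); m=9: 407 nm (visible); m=10: 369 nm (UV).

5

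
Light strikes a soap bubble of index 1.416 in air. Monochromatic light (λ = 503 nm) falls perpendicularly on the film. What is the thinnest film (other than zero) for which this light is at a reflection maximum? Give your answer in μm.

Top surface (1.0 → 1.416): reflection off a higher-index medium gives a half-wave phase shift.
Bottom surface (1.416 → 1.0): reflection off a lower-index medium gives no phase shift.
The two reflections differ by half a wavelength.
So the condition for constructive reflection is 2 n t = (m + ½) λ.
Minimum at m = 0: t = λ / (4 n) = 503 / (4 × 1.416) = 88.8 nm.

0.0888 μm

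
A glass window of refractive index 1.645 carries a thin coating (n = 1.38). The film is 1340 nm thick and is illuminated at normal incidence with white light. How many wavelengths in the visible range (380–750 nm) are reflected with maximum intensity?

At the upper boundary (n = 1.0 to n = 1.38) the reflected ray undergoes a half-wave phase shift.
Ray reflecting at the bottom interface goes from n = 1.38 toward n = 1.645: a half-wave phase shift.
Zero or two π shifts → no net half-wave offset.
With no net inversion, constructive interference in reflection requires 2 n t = m λ.
λ = 2 n t / m = 3698 / m nm.
m=4: 925 nm (IR); m=5: 740 nm (visible); m=6: 616 nm (visible); m=7: 528 nm (visible); m=8: 462 nm (visible); m=9: 411 nm (visible); m=10: 370 nm (UV).

5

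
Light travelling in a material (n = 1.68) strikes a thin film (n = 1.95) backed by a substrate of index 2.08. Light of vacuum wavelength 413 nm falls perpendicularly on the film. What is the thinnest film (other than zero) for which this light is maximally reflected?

Ray reflecting at the top interface goes from n = 1.68 toward n = 1.95: a half-wave phase shift.
Bottom surface (1.95 → 2.08): reflection off a higher-index medium gives a half-wave phase shift.
Zero or two π shifts → no net half-wave offset.
With no net inversion, constructive interference in reflection requires 2 n t = m λ.
Minimum nonzero at m = 1: t = λ / (2 n) = 413 / (2 × 1.95) = 106 nm.

106 nm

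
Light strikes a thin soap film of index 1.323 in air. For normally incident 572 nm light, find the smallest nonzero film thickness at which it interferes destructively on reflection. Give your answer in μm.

At the upper boundary (n = 1.0 to n = 1.323) the reflected ray undergoes a half-wave phase shift.
Ray reflecting at the bottom interface goes from n = 1.323 toward n = 1.0: no phase shift.
Exactly one π shift → a net half-wave offset.
So the condition for destructive reflection is 2 n t = m λ.
Minimum nonzero at m = 1: t = λ / (2 n) = 572 / (2 × 1.323) = 216 nm.

0.216 μm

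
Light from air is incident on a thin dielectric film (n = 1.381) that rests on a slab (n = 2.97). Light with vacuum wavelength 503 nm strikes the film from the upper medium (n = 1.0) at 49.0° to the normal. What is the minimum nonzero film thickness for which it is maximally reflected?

217 nm

At the upper boundary (n = 1.0 to n = 1.381) the reflected ray undergoes a half-wave phase shift.
Bottom surface (1.381 → 2.97): reflection off a higher-index medium gives a half-wave phase shift.
The two reflections carry the same phase change, so no net offset.
So the condition for constructive reflection is 2 n t cos θ_r = m λ.
Snell's law: 1.0 sin 49.0° = 1.381 sin θ_r → sin θ_r = 0.546, cos θ_r = 0.837.
Minimum nonzero at m = 1: t = λ / (2 n cos θ_r) = 503 / (2 × 1.381 × 0.837) = 217 nm.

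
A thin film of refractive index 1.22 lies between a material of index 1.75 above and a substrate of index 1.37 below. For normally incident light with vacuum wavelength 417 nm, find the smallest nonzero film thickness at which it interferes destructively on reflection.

171 nm

At the upper boundary (n = 1.75 to n = 1.22) the reflected ray undergoes no phase shift.
Ray reflecting at the bottom interface goes from n = 1.22 toward n = 1.37: a half-wave phase shift.
Net: one phase inversion between the two reflected rays.
So the condition for destructive reflection is 2 n t = m λ.
Minimum nonzero at m = 1: t = λ / (2 n) = 417 / (2 × 1.22) = 171 nm.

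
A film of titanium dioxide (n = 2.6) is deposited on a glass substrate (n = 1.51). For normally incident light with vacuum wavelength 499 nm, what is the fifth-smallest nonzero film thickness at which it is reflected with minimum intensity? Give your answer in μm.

At the upper boundary (n = 1.0 to n = 2.6) the reflected ray undergoes a half-wave phase shift.
At the lower boundary (n = 2.6 to n = 1.51) the reflected ray undergoes no phase shift.
Net: one phase inversion between the two reflected rays.
For weak reflection here: 2 n t = m λ.
The fifth-smallest nonzero thickness corresponds to m = 5: t = m λ / (2 n) = 5.00 × 499 / (2 × 2.6) = 480 nm.

0.480 μm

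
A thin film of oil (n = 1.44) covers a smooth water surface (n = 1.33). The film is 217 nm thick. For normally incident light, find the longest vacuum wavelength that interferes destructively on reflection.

At the upper boundary (n = 1.0 to n = 1.44) the reflected ray undergoes a half-wave phase shift.
Bottom surface (1.44 → 1.33): reflection off a lower-index medium gives no phase shift.
Net: one phase inversion between the two reflected rays.
So the condition for destructive reflection is 2 n t = m λ.
λ = 2 n t / m. The longest wavelength is m = 1: λ = 2 × 1.44 × 217 / 1.00 = 625 nm.

625 nm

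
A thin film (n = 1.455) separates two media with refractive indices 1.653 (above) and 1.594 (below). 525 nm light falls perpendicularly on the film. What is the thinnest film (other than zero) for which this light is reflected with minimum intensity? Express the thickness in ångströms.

At the upper boundary (n = 1.653 to n = 1.455) the reflected ray undergoes no phase shift.
Ray reflecting at the bottom interface goes from n = 1.455 toward n = 1.594: a half-wave phase shift.
Exactly one π shift → a net half-wave offset.
For weak reflection here: 2 n t = m λ.
Minimum nonzero at m = 1: t = λ / (2 n) = 525 / (2 × 1.455) = 180 nm.

1804 Å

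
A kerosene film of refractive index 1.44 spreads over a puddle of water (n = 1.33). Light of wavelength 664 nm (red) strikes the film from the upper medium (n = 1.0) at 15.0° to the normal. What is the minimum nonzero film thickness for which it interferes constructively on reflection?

At the upper boundary (n = 1.0 to n = 1.44) the reflected ray undergoes a half-wave phase shift.
Bottom surface (1.44 → 1.33): reflection off a lower-index medium gives no phase shift.
Net: one phase inversion between the two reflected rays.
With one net inversion, constructive interference in reflection requires 2 n t cos θ_r = (m + ½) λ.
Snell's law: 1.0 sin 15.0° = 1.44 sin θ_r → sin θ_r = 0.180, cos θ_r = 0.984.
Minimum at m = 0: t = λ / (4 n cos θ_r) = 664 / (4 × 1.44 × 0.984) = 117 nm.

117 nm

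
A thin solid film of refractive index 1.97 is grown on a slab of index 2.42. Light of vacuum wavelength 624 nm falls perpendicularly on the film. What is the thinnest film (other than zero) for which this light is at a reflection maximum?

Ray reflecting at the top interface goes from n = 1.0 toward n = 1.97: a half-wave phase shift.
At the lower boundary (n = 1.97 to n = 2.42) the reflected ray undergoes a half-wave phase shift.
Zero or two π shifts → no net half-wave offset.
With no net inversion, constructive interference in reflection requires 2 n t = m λ.
Minimum nonzero at m = 1: t = λ / (2 n) = 624 / (2 × 1.97) = 158 nm.

158 nm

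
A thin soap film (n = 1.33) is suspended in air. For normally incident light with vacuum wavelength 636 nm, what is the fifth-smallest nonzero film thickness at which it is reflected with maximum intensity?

Top surface (1.0 → 1.33): reflection off a higher-index medium gives a half-wave phase shift.
Bottom surface (1.33 → 1.0): reflection off a lower-index medium gives no phase shift.
The two reflections differ by half a wavelength.
With one net inversion, constructive interference in reflection requires 2 n t = (m + ½) λ.
The fifth-smallest nonzero thickness corresponds to m = 4: t = (m + ½) λ / (2 n) = 4.50 × 636 / (2 × 1.33) = 1076 nm.

1076 nm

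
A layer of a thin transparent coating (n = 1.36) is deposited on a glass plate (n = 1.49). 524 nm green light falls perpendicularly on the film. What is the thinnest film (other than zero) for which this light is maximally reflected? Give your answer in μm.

At the upper boundary (n = 1.0 to n = 1.36) the reflected ray undergoes a half-wave phase shift.
Ray reflecting at the bottom interface goes from n = 1.36 toward n = 1.49: a half-wave phase shift.
Zero or two π shifts → no net half-wave offset.
So the condition for constructive reflection is 2 n t = m λ.
Minimum nonzero at m = 1: t = λ / (2 n) = 524 / (2 × 1.36) = 193 nm.

0.193 μm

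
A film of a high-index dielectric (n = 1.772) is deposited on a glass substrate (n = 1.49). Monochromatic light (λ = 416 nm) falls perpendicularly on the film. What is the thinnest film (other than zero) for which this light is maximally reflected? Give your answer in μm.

0.0587 μm

Top surface (1.0 → 1.772): reflection off a higher-index medium gives a half-wave phase shift.
At the lower boundary (n = 1.772 to n = 1.49) the reflected ray undergoes no phase shift.
The two reflections differ by half a wavelength.
So the condition for constructive reflection is 2 n t = (m + ½) λ.
Minimum at m = 0: t = λ / (4 n) = 416 / (4 × 1.772) = 58.7 nm.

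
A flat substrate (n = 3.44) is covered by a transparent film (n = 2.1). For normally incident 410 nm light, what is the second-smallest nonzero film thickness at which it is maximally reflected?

195 nm

At the upper boundary (n = 1.0 to n = 2.1) the reflected ray undergoes a half-wave phase shift.
Ray reflecting at the bottom interface goes from n = 2.1 toward n = 3.44: a half-wave phase shift.
Zero or two π shifts → no net half-wave offset.
So the condition for constructive reflection is 2 n t = m λ.
The second-smallest nonzero thickness corresponds to m = 2: t = m λ / (2 n) = 2.00 × 410 / (2 × 2.1) = 195 nm.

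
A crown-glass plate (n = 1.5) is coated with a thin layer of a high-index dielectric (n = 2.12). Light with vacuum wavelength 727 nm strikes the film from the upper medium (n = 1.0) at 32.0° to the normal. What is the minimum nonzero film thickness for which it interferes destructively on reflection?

177 nm

At the upper boundary (n = 1.0 to n = 2.12) the reflected ray undergoes a half-wave phase shift.
Ray reflecting at the bottom interface goes from n = 2.12 toward n = 1.5: no phase shift.
The two reflections differ by half a wavelength.
So the condition for destructive reflection is 2 n t cos θ_r = m λ.
Snell's law: 1.0 sin 32.0° = 2.12 sin θ_r → sin θ_r = 0.250, cos θ_r = 0.968.
Minimum nonzero at m = 1: t = λ / (2 n cos θ_r) = 727 / (2 × 2.12 × 0.968) = 177 nm.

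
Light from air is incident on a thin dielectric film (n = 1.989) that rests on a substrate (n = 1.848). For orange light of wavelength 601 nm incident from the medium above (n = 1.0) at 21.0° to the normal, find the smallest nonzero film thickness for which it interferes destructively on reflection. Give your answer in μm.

0.154 μm

Ray reflecting at the top interface goes from n = 1.0 toward n = 1.989: a half-wave phase shift.
Ray reflecting at the bottom interface goes from n = 1.989 toward n = 1.848: no phase shift.
The two reflections differ by half a wavelength.
For minimum reflection here: 2 n t cos θ_r = m λ.
Snell's law: 1.0 sin 21.0° = 1.989 sin θ_r → sin θ_r = 0.180, cos θ_r = 0.984.
Minimum nonzero at m = 1: t = λ / (2 n cos θ_r) = 601 / (2 × 1.989 × 0.984) = 154 nm.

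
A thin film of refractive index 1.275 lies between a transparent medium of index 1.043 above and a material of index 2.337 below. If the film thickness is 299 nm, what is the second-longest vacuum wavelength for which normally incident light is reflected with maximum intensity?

381 nm

Top surface (1.043 → 1.275): reflection off a higher-index medium gives a half-wave phase shift.
At the lower boundary (n = 1.275 to n = 2.337) the reflected ray undergoes a half-wave phase shift.
The two reflections carry the same phase change, so no net offset.
So the condition for constructive reflection is 2 n t = m λ.
λ = 2 n t / m. The second-longest wavelength is m = 2: λ = 2 × 1.275 × 299 / 2.00 = 381 nm.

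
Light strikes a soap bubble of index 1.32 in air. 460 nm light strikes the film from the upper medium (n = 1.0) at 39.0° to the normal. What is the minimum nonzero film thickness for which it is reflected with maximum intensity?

At the upper boundary (n = 1.0 to n = 1.32) the reflected ray undergoes a half-wave phase shift.
Ray reflecting at the bottom interface goes from n = 1.32 toward n = 1.0: no phase shift.
The two reflections differ by half a wavelength.
So the condition for constructive reflection is 2 n t cos θ_r = (m + ½) λ.
Snell's law: 1.0 sin 39.0° = 1.32 sin θ_r → sin θ_r = 0.477, cos θ_r = 0.879.
Minimum at m = 0: t = λ / (4 n cos θ_r) = 460 / (4 × 1.32 × 0.879) = 99.1 nm.

99.1 nm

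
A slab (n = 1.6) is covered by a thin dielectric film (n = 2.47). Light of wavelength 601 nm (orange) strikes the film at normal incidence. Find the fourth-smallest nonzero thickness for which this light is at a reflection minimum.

Ray reflecting at the top interface goes from n = 1.0 toward n = 2.47: a half-wave phase shift.
Ray reflecting at the bottom interface goes from n = 2.47 toward n = 1.6: no phase shift.
Exactly one π shift → a net half-wave offset.
So the condition for destructive reflection is 2 n t = m λ.
The fourth-smallest nonzero thickness corresponds to m = 4: t = m λ / (2 n) = 4.00 × 601 / (2 × 2.47) = 487 nm.

487 nm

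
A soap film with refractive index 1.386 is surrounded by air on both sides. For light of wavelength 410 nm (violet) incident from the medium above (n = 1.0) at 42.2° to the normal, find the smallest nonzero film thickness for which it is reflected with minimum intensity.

Ray reflecting at the top interface goes from n = 1.0 toward n = 1.386: a half-wave phase shift.
At the lower boundary (n = 1.386 to n = 1.0) the reflected ray undergoes no phase shift.
Exactly one π shift → a net half-wave offset.
With one net inversion, destructive interference in reflection requires 2 n t cos θ_r = m λ.
Snell's law: 1.0 sin 42.2° = 1.386 sin θ_r → sin θ_r = 0.485, cos θ_r = 0.875.
Minimum nonzero at m = 1: t = λ / (2 n cos θ_r) = 410 / (2 × 1.386 × 0.875) = 169 nm.

169 nm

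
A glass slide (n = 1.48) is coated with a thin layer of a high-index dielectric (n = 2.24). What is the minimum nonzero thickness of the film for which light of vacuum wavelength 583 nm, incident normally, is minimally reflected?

130 nm

Ray reflecting at the top interface goes from n = 1.0 toward n = 2.24: a half-wave phase shift.
Bottom surface (2.24 → 1.48): reflection off a lower-index medium gives no phase shift.
Exactly one π shift → a net half-wave offset.
With one net inversion, destructive interference in reflection requires 2 n t = m λ.
Minimum nonzero at m = 1: t = λ / (2 n) = 583 / (2 × 2.24) = 130 nm.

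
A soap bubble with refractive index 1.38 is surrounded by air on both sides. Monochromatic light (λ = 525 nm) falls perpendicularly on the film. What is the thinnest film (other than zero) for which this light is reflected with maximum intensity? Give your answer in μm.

0.0951 μm

Top surface (1.0 → 1.38): reflection off a higher-index medium gives a half-wave phase shift.
Bottom surface (1.38 → 1.0): reflection off a lower-index medium gives no phase shift.
Net: one phase inversion between the two reflected rays.
For strong reflection here: 2 n t = (m + ½) λ.
Minimum at m = 0: t = λ / (4 n) = 525 / (4 × 1.38) = 95.1 nm.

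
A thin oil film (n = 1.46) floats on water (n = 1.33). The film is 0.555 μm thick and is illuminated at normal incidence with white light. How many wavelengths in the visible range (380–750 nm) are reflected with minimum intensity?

2

Top surface (1.0 → 1.46): reflection off a higher-index medium gives a half-wave phase shift.
Ray reflecting at the bottom interface goes from n = 1.46 toward n = 1.33: no phase shift.
The two reflections differ by half a wavelength.
For dark reflection here: 2 n t = m λ.
λ = 2 n t / m = 1621 / m nm.
m=2: 810 nm (IR); m=3: 540 nm (visible); m=4: 405 nm (visible); m=5: 324 nm (UV).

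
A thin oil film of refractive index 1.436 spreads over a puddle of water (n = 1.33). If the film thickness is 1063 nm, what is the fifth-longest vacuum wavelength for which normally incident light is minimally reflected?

611 nm

Top surface (1.0 → 1.436): reflection off a higher-index medium gives a half-wave phase shift.
At the lower boundary (n = 1.436 to n = 1.33) the reflected ray undergoes no phase shift.
Exactly one π shift → a net half-wave offset.
For minimum reflection here: 2 n t = m λ.
λ = 2 n t / m. The fifth-longest wavelength is m = 5: λ = 2 × 1.436 × 1063 / 5.00 = 611 nm.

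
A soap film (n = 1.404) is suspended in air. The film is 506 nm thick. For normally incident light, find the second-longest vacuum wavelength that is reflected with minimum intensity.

710 nm

Top surface (1.0 → 1.404): reflection off a higher-index medium gives a half-wave phase shift.
Ray reflecting at the bottom interface goes from n = 1.404 toward n = 1.0: no phase shift.
Exactly one π shift → a net half-wave offset.
For dark reflection here: 2 n t = m λ.
λ = 2 n t / m. The second-longest wavelength is m = 2: λ = 2 × 1.404 × 506 / 2.00 = 710 nm.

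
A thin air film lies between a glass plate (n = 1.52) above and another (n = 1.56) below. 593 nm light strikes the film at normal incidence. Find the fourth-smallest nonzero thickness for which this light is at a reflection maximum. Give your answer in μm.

Ray reflecting at the top interface goes from n = 1.52 toward n = 1.0: no phase shift.
Ray reflecting at the bottom interface goes from n = 1.0 toward n = 1.56: a half-wave phase shift.
The two reflections differ by half a wavelength.
With one net inversion, constructive interference in reflection requires 2 n t = (m + ½) λ.
The fourth-smallest nonzero thickness corresponds to m = 3: t = (m + ½) λ / (2 n) = 3.50 × 593 / (2 × 1.0) = 1038 nm.

1.04 μm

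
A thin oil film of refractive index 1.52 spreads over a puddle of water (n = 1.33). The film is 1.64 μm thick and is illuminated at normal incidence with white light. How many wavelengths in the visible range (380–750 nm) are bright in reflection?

6

At the upper boundary (n = 1.0 to n = 1.52) the reflected ray undergoes a half-wave phase shift.
Ray reflecting at the bottom interface goes from n = 1.52 toward n = 1.33: no phase shift.
The two reflections differ by half a wavelength.
So the condition for constructive reflection is 2 n t = (m + ½) λ.
λ = 2 n t / (m + ½) = 4986 / (m + ½) nm.
m=6: 767 nm (IR); m=7: 665 nm (visible); m=8: 587 nm (visible); m=9: 525 nm (visible); m=10: 475 nm (visible); m=11: 434 nm (visible); m=12: 399 nm (visible); m=13: 369 nm (UV).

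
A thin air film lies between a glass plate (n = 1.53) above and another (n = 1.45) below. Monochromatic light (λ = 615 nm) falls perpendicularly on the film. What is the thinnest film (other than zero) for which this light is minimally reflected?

Top surface (1.53 → 1.0): reflection off a lower-index medium gives no phase shift.
Bottom surface (1.0 → 1.45): reflection off a higher-index medium gives a half-wave phase shift.
Net: one phase inversion between the two reflected rays.
For minimum reflection here: 2 n t = m λ.
Minimum nonzero at m = 1: t = λ / (2 n) = 615 / (2 × 1.0) = 308 nm.

308 nm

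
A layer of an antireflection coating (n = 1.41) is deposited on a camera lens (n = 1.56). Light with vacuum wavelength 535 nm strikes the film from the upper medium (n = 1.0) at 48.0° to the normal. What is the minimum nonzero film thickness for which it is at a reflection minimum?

Top surface (1.0 → 1.41): reflection off a higher-index medium gives a half-wave phase shift.
Bottom surface (1.41 → 1.56): reflection off a higher-index medium gives a half-wave phase shift.
Net: no relative phase inversion (both shifts match).
For weak reflection here: 2 n t cos θ_r = (m + ½) λ.
Snell's law: 1.0 sin 48.0° = 1.41 sin θ_r → sin θ_r = 0.527, cos θ_r = 0.850.
Minimum at m = 0: t = λ / (4 n cos θ_r) = 535 / (4 × 1.41 × 0.850) = 112 nm.

112 nm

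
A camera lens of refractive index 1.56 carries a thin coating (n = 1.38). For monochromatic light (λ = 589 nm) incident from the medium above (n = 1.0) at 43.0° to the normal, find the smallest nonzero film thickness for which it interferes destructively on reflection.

At the upper boundary (n = 1.0 to n = 1.38) the reflected ray undergoes a half-wave phase shift.
Bottom surface (1.38 → 1.56): reflection off a higher-index medium gives a half-wave phase shift.
Zero or two π shifts → no net half-wave offset.
With no net inversion, destructive interference in reflection requires 2 n t cos θ_r = (m + ½) λ.
Snell's law: 1.0 sin 43.0° = 1.38 sin θ_r → sin θ_r = 0.494, cos θ_r = 0.869.
Minimum at m = 0: t = λ / (4 n cos θ_r) = 589 / (4 × 1.38 × 0.869) = 123 nm.

123 nm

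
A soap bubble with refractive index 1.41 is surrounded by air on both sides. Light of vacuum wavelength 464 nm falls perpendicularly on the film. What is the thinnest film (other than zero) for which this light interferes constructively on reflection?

Ray reflecting at the top interface goes from n = 1.0 toward n = 1.41: a half-wave phase shift.
At the lower boundary (n = 1.41 to n = 1.0) the reflected ray undergoes no phase shift.
The two reflections differ by half a wavelength.
For strong reflection here: 2 n t = (m + ½) λ.
Minimum at m = 0: t = λ / (4 n) = 464 / (4 × 1.41) = 82.3 nm.

82.3 nm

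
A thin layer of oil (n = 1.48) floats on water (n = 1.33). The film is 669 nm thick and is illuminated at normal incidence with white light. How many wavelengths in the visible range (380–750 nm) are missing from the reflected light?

Ray reflecting at the top interface goes from n = 1.0 toward n = 1.48: a half-wave phase shift.
At the lower boundary (n = 1.48 to n = 1.33) the reflected ray undergoes no phase shift.
The two reflections differ by half a wavelength.
So the condition for destructive reflection is 2 n t = m λ.
λ = 2 n t / m = 1980 / m nm.
m=2: 990 nm (IR); m=3: 660 nm (visible); m=4: 495 nm (visible); m=5: 396 nm (visible); m=6: 330 nm (UV).

3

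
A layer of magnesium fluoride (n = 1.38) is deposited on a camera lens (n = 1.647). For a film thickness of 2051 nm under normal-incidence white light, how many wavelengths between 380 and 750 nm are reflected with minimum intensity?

7

Top surface (1.0 → 1.38): reflection off a higher-index medium gives a half-wave phase shift.
Ray reflecting at the bottom interface goes from n = 1.38 toward n = 1.647: a half-wave phase shift.
Zero or two π shifts → no net half-wave offset.
So the condition for destructive reflection is 2 n t = (m + ½) λ.
λ = 2 n t / (m + ½) = 5661 / (m + ½) nm.
m=7: 755 nm (IR); m=8: 666 nm (visible); m=9: 596 nm (visible); m=10: 539 nm (visible); m=11: 492 nm (visible); m=12: 453 nm (visible); m=13: 419 nm (visible); m=14: 390 nm (visible); m=15: 365 nm (UV).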